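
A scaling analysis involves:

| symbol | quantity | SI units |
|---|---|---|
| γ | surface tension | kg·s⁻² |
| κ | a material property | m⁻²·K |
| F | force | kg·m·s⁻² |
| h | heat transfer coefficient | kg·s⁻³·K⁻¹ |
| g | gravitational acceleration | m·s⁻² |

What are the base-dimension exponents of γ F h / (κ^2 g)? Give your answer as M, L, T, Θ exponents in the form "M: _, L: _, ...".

M: 3, L: 4, T: -5, Θ: -3

Collect each base-dimension exponent across the product:
  M: (1) − 2·(0) + (1) + (1) − (0) = 3
  L: (0) − 2·(-2) + (1) + (0) − (1) = 4
  T: (-2) − 2·(0) + (-2) + (-3) − (-2) = -5
  Θ: (0) − 2·(1) + (0) + (-1) − (0) = -3
So the dimensions are [M³ L⁴ T⁻⁵ Θ⁻³].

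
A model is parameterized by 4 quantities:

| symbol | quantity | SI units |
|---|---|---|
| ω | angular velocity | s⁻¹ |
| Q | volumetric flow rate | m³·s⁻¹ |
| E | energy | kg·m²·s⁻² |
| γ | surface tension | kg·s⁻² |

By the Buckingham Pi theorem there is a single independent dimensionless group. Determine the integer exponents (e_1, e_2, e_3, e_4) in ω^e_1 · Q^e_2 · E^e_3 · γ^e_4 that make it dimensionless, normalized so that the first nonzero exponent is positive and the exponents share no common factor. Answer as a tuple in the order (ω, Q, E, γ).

M: e_1·(0) + e_2·(0) + e_3·(1) + e_4·(1) = 0
L: e_1·(0) + e_2·(3) + e_3·(2) + e_4·(0) = 0
T: e_1·(-1) + e_2·(-1) + e_3·(-2) + e_4·(-2) = 0
Solving this homogeneous linear system for the smallest-integer solution (first nonzero entry positive) gives (2, -2, 3, -3).

(2, -2, 3, -3)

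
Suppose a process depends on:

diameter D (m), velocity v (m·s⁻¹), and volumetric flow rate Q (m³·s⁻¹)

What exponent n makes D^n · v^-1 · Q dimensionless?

-2

Balance the L exponent: (1)·n from D, plus −(1) + (3) = 2 from the rest, must sum to zero.
n + 2 = 0, so n = -2.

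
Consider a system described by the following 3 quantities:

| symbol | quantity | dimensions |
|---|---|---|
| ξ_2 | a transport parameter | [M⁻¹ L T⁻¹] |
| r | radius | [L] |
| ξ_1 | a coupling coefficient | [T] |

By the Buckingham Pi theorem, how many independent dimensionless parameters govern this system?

There are 3 variables and 3 base dimensions (M, L, T).
The dimension matrix has rank 3.
Independent dimensionless groups: 3 − 3 = 0.

0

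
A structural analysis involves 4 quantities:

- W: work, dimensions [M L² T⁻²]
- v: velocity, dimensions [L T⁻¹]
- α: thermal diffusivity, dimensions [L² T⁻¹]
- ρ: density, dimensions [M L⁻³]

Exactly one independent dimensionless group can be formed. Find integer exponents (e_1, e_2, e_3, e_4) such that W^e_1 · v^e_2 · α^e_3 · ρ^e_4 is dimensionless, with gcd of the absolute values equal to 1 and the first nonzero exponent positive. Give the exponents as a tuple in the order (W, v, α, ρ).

(1, 1, -3, -1)

M: e_1·(1) + e_2·(0) + e_3·(0) + e_4·(1) = 0
L: e_1·(2) + e_2·(1) + e_3·(2) + e_4·(-3) = 0
T: e_1·(-2) + e_2·(-1) + e_3·(-1) + e_4·(0) = 0
Solving this homogeneous linear system for the smallest-integer solution (first nonzero entry positive) gives (1, 1, -3, -1).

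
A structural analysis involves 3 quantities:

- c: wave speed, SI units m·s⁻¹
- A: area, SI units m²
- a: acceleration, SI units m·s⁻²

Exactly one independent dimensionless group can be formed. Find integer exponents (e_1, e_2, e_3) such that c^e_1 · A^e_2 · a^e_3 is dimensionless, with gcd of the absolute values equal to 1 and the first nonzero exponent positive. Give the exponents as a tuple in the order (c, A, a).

(4, -1, -2)

L: e_1·(1) + e_2·(2) + e_3·(1) = 0
T: e_1·(-1) + e_2·(0) + e_3·(-2) = 0
Solving this homogeneous linear system for the smallest-integer solution (first nonzero entry positive) gives (4, -1, -2).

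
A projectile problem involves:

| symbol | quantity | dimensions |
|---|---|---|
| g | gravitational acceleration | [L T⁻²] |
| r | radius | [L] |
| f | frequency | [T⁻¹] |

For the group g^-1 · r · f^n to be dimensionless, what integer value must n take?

Balance the T exponent: (-1)·n from f, plus −(-2) + (0) = 2 from the rest, must sum to zero.
−n + 2 = 0, so n = 2.

2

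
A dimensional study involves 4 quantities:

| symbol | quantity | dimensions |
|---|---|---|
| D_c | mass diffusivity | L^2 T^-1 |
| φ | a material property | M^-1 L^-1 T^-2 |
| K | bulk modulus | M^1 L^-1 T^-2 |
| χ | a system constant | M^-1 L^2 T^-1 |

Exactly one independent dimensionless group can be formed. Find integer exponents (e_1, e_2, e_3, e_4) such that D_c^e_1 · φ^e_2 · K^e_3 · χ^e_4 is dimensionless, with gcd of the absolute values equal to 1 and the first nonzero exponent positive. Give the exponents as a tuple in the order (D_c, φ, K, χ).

(2, 1, -1, -2)

M: e_1·(0) + e_2·(-1) + e_3·(1) + e_4·(-1) = 0
L: e_1·(2) + e_2·(-1) + e_3·(-1) + e_4·(2) = 0
T: e_1·(-1) + e_2·(-2) + e_3·(-2) + e_4·(-1) = 0
Solving this homogeneous linear system for the smallest-integer solution (first nonzero entry positive) gives (2, 1, -1, -2).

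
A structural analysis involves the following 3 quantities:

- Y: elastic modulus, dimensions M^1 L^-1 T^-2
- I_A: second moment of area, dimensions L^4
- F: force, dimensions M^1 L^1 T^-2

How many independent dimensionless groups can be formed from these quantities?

There are 3 variables and 3 base dimensions (M, L, T).
The dimension matrix has rank 2 (less than 3: the dimension vectors are linearly dependent).
Independent dimensionless groups: 3 − 2 = 1.

1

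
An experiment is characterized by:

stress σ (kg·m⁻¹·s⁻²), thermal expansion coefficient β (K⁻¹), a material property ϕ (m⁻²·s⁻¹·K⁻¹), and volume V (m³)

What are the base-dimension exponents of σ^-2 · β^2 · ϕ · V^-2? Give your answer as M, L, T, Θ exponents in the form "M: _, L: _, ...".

M: -2, L: -6, T: 3, Θ: -3

Collect each base-dimension exponent across the product:
  M: −2·(1) + 2·(0) + (0) − 2·(0) = -2
  L: −2·(-1) + 2·(0) + (-2) − 2·(3) = -6
  T: −2·(-2) + 2·(0) + (-1) − 2·(0) = 3
  Θ: −2·(0) + 2·(-1) + (-1) − 2·(0) = -3
So the dimensions are [M⁻² L⁻⁶ T³ Θ⁻³].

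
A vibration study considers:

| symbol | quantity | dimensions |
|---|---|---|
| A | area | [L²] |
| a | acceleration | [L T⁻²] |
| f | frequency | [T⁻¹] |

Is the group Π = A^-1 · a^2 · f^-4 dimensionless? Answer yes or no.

yes

Sum the exponent of each base dimension across the product:
  M: −[A]_M + 2·[a]_M − 4·[f]_M = −(0) + 2·(0) − 4·(0) = 0
  L: −[A]_L + 2·[a]_L − 4·[f]_L = −(2) + 2·(1) − 4·(0) = 0
  T: −[A]_T + 2·[a]_T − 4·[f]_T = −(0) + 2·(-2) − 4·(-1) = 0
All base exponents vanish — dimensionless.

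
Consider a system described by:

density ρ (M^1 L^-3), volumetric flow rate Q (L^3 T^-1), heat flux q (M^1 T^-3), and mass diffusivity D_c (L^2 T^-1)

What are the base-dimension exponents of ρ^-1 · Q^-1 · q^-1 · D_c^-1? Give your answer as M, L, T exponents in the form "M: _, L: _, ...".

M: -2, L: -2, T: 5

Collect each base-dimension exponent across the product:
  M: −(1) − (0) − (1) − (0) = -2
  L: −(-3) − (3) − (0) − (2) = -2
  T: −(0) − (-1) − (-3) − (-1) = 5
So the dimensions are [M⁻² L⁻² T⁵].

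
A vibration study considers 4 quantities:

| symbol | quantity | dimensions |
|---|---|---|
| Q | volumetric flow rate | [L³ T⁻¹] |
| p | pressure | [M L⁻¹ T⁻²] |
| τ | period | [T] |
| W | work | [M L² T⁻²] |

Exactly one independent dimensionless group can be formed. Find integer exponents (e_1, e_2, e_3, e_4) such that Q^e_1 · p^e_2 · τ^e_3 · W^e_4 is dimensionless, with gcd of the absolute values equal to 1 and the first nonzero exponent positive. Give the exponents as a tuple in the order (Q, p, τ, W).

(1, 1, 1, -1)

M: e_1·(0) + e_2·(1) + e_3·(0) + e_4·(1) = 0
L: e_1·(3) + e_2·(-1) + e_3·(0) + e_4·(2) = 0
T: e_1·(-1) + e_2·(-2) + e_3·(1) + e_4·(-2) = 0
Solving this homogeneous linear system for the smallest-integer solution (first nonzero entry positive) gives (1, 1, 1, -1).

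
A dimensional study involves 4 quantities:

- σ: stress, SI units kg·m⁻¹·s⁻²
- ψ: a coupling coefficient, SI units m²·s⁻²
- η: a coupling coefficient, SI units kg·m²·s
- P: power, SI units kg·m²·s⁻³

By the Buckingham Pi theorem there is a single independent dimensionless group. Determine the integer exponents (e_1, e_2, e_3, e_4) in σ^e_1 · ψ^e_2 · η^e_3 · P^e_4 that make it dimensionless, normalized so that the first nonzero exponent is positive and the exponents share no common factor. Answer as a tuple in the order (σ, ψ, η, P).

M: e_1·(1) + e_2·(0) + e_3·(1) + e_4·(1) = 0
L: e_1·(-1) + e_2·(2) + e_3·(2) + e_4·(2) = 0
T: e_1·(-2) + e_2·(-2) + e_3·(1) + e_4·(-3) = 0
Solving this homogeneous linear system for the smallest-integer solution (first nonzero entry positive) gives (2, 3, 1, -3).

(2, 3, 1, -3)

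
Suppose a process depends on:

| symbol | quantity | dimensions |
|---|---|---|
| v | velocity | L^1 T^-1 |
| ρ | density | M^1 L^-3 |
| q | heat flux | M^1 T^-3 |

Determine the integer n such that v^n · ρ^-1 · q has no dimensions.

Balance the L exponent: (1)·n from v, plus −(-3) + (0) = 3 from the rest, must sum to zero.
n + 3 = 0, so n = -3.

-3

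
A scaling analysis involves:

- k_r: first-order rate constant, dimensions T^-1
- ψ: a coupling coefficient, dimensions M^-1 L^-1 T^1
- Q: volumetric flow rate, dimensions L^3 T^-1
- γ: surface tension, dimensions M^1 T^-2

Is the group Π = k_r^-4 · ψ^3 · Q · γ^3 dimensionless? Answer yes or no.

yes

Sum the exponent of each base dimension across the product:
  M: −4·[k_r]_M + 3·[ψ]_M + [Q]_M + 3·[γ]_M = −4·(0) + 3·(-1) + (0) + 3·(1) = 0
  L: −4·[k_r]_L + 3·[ψ]_L + [Q]_L + 3·[γ]_L = −4·(0) + 3·(-1) + (3) + 3·(0) = 0
  T: −4·[k_r]_T + 3·[ψ]_T + [Q]_T + 3·[γ]_T = −4·(-1) + 3·(1) + (-1) + 3·(-2) = 0
All base exponents vanish — dimensionless.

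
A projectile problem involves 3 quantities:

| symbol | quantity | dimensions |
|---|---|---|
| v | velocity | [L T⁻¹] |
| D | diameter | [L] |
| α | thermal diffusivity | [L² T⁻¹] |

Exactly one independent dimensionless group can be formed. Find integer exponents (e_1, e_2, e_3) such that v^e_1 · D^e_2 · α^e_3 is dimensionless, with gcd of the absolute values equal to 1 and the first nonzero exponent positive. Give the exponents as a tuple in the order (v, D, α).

L: e_1·(1) + e_2·(1) + e_3·(2) = 0
T: e_1·(-1) + e_2·(0) + e_3·(-1) = 0
Solving this homogeneous linear system for the smallest-integer solution (first nonzero entry positive) gives (1, 1, -1).

(1, 1, -1)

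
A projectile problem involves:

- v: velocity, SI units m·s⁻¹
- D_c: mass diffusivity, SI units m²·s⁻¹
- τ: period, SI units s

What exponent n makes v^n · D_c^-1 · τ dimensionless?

Balance the L exponent: (1)·n from v, plus −(2) + (0) = -2 from the rest, must sum to zero.
n − 2 = 0, so n = 2.

2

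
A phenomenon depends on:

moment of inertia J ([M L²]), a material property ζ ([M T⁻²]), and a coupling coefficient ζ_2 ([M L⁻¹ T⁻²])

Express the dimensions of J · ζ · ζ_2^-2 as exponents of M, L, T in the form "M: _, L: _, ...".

Collect each base-dimension exponent across the product:
  M: (1) + (1) − 2·(1) = 0
  L: (2) + (0) − 2·(-1) = 4
  T: (0) + (-2) − 2·(-2) = 2
So the dimensions are [L⁴ T²].

M: 0, L: 4, T: 2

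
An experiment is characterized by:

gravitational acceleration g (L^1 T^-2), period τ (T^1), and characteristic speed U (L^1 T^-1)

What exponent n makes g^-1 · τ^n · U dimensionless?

Balance the T exponent: (1)·n from τ, plus −(-2) + (-1) = 1 from the rest, must sum to zero.
n + 1 = 0, so n = -1.

-1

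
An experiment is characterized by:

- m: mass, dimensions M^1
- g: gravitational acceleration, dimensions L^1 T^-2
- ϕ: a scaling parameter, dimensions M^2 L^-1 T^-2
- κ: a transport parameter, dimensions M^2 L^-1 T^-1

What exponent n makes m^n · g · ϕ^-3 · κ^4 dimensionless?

Balance the M exponent: (1)·n from m, plus (0) − 3·(2) + 4·(2) = 2 from the rest, must sum to zero.
n + 2 = 0, so n = -2.

-2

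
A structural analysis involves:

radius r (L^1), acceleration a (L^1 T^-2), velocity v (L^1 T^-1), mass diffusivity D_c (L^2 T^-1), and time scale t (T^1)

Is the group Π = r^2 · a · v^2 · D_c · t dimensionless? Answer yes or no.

Sum the exponent of each base dimension across the product:
  L: 2·[r]_L + [a]_L + 2·[v]_L + [D_c]_L + [t]_L = 2·(1) + (1) + 2·(1) + (2) + (0) = 7
  T: 2·[r]_T + [a]_T + 2·[v]_T + [D_c]_T + [t]_T = 2·(0) + (-2) + 2·(-1) + (-1) + (1) = -4
Net dimensions [L⁷ T⁻⁴] ≠ [1] — not dimensionless.

no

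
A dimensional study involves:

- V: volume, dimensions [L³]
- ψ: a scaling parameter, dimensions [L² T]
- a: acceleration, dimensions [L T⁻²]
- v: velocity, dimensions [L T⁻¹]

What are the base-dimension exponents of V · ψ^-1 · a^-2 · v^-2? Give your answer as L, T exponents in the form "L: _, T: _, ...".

Collect each base-dimension exponent across the product:
  L: (3) − (2) − 2·(1) − 2·(1) = -3
  T: (0) − (1) − 2·(-2) − 2·(-1) = 5
So the dimensions are [L⁻³ T⁵].

L: -3, T: 5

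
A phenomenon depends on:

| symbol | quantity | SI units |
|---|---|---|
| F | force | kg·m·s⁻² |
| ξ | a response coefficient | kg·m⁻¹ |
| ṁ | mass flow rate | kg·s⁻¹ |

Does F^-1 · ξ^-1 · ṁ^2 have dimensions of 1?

Sum the exponent of each base dimension across the product:
  M: −[F]_M − [ξ]_M + 2·[ṁ]_M = −(1) − (1) + 2·(1) = 0
  L: −[F]_L − [ξ]_L + 2·[ṁ]_L = −(1) − (-1) + 2·(0) = 0
  T: −[F]_T − [ξ]_T + 2·[ṁ]_T = −(-2) − (0) + 2·(-1) = 0
All base exponents vanish — dimensionless.

yes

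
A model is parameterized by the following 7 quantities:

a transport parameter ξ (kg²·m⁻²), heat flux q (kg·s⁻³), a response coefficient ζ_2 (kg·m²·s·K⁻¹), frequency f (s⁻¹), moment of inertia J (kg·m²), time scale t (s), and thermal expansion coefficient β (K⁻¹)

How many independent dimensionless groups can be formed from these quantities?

There are 7 variables and 4 base dimensions (M, L, T, Θ).
The dimension matrix has rank 4.
Independent dimensionless groups: 7 − 4 = 3.

3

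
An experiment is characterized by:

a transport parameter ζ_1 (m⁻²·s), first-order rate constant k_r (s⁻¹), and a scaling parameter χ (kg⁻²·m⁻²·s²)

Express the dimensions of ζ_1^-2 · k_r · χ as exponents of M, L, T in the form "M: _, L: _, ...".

M: -2, L: 2, T: -1

Collect each base-dimension exponent across the product:
  M: −2·(0) + (0) + (-2) = -2
  L: −2·(-2) + (0) + (-2) = 2
  T: −2·(1) + (-1) + (2) = -1
So the dimensions are [M⁻² L² T⁻¹].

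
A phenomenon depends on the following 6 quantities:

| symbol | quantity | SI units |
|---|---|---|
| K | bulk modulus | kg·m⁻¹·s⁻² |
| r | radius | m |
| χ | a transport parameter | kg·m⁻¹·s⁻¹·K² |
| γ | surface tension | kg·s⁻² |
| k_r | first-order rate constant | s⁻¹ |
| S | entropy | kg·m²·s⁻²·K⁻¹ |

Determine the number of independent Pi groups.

2

There are 6 variables and 4 base dimensions (M, L, T, Θ).
The dimension matrix has rank 4.
Independent dimensionless groups: 6 − 4 = 2.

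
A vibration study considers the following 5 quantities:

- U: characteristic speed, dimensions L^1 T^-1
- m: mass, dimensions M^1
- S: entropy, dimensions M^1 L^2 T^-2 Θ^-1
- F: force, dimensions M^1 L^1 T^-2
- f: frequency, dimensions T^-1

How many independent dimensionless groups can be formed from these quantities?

1

There are 5 variables and 4 base dimensions (M, L, T, Θ).
The dimension matrix has rank 4.
Independent dimensionless groups: 5 − 4 = 1.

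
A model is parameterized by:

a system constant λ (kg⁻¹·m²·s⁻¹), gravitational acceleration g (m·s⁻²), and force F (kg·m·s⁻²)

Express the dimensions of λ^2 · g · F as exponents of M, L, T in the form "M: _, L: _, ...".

M: -1, L: 6, T: -6

Collect each base-dimension exponent across the product:
  M: 2·(-1) + (0) + (1) = -1
  L: 2·(2) + (1) + (1) = 6
  T: 2·(-1) + (-2) + (-2) = -6
So the dimensions are [M⁻¹ L⁶ T⁻⁶].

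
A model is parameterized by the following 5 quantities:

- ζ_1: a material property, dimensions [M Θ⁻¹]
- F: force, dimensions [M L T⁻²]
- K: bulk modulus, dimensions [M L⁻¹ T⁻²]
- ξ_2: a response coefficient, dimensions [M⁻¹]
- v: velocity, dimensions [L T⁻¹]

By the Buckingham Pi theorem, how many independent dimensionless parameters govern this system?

1

There are 5 variables and 4 base dimensions (M, L, T, Θ).
The dimension matrix has rank 4.
Independent dimensionless groups: 5 − 4 = 1.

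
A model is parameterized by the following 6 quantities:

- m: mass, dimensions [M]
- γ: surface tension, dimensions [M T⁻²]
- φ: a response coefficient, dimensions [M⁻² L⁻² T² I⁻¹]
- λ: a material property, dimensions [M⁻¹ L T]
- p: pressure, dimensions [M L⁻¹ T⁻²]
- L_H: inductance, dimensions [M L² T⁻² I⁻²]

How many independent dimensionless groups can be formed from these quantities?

There are 6 variables and 4 base dimensions (M, L, T, I).
The dimension matrix has rank 4.
Independent dimensionless groups: 6 − 4 = 2.

2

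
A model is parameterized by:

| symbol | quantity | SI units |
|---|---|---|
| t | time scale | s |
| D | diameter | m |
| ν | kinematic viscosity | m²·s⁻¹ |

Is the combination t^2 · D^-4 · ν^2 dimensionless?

Sum the exponent of each base dimension across the product:
  L: 2·[t]_L − 4·[D]_L + 2·[ν]_L = 2·(0) − 4·(1) + 2·(2) = 0
  T: 2·[t]_T − 4·[D]_T + 2·[ν]_T = 2·(1) − 4·(0) + 2·(-1) = 0
All base exponents vanish — dimensionless.

yes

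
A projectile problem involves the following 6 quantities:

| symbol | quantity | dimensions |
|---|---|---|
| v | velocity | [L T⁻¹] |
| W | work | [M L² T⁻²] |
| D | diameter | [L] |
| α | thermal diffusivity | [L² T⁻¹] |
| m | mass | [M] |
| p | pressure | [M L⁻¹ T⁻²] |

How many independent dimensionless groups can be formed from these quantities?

There are 6 variables and 3 base dimensions (M, L, T).
The dimension matrix has rank 3.
Independent dimensionless groups: 6 − 3 = 3.

3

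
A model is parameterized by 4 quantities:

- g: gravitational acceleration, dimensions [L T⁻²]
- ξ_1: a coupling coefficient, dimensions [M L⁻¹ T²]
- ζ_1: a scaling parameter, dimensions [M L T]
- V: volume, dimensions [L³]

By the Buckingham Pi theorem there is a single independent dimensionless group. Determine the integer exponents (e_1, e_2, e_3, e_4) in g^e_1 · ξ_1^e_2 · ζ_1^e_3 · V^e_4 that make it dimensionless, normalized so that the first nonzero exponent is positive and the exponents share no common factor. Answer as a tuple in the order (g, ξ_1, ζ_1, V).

M: e_1·(0) + e_2·(1) + e_3·(1) + e_4·(0) = 0
L: e_1·(1) + e_2·(-1) + e_3·(1) + e_4·(3) = 0
T: e_1·(-2) + e_2·(2) + e_3·(1) + e_4·(0) = 0
Solving this homogeneous linear system for the smallest-integer solution (first nonzero entry positive) gives (1, 2, -2, 1).

(1, 2, -2, 1)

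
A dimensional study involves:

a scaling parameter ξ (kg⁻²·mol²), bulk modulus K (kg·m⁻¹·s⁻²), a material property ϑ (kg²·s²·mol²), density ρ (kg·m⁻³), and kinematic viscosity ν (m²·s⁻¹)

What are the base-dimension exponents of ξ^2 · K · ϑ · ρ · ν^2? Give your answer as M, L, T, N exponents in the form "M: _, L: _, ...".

Collect each base-dimension exponent across the product:
  M: 2·(-2) + (1) + (2) + (1) + 2·(0) = 0
  L: 2·(0) + (-1) + (0) + (-3) + 2·(2) = 0
  T: 2·(0) + (-2) + (2) + (0) + 2·(-1) = -2
  N: 2·(2) + (0) + (2) + (0) + 2·(0) = 6
So the dimensions are [T⁻² N⁶].

M: 0, L: 0, T: -2, N: 6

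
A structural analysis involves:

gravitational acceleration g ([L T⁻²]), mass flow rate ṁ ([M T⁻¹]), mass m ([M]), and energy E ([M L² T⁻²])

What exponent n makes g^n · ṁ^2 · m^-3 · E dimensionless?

Balance the L exponent: (1)·n from g, plus 2·(0) − 3·(0) + (2) = 2 from the rest, must sum to zero.
n + 2 = 0, so n = -2.

-2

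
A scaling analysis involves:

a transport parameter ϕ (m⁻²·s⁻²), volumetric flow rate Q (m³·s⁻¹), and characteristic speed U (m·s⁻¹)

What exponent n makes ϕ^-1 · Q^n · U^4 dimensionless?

Balance the L exponent: (3)·n from Q, plus −(-2) + 4·(1) = 6 from the rest, must sum to zero.
3n + 6 = 0, so n = -2.

-2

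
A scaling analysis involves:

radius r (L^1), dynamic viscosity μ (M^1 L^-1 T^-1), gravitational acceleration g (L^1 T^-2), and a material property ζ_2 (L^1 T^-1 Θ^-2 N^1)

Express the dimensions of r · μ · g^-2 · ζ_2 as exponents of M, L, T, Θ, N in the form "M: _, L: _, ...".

Collect each base-dimension exponent across the product:
  M: (0) + (1) − 2·(0) + (0) = 1
  L: (1) + (-1) − 2·(1) + (1) = -1
  T: (0) + (-1) − 2·(-2) + (-1) = 2
  Θ: (0) + (0) − 2·(0) + (-2) = -2
  N: (0) + (0) − 2·(0) + (1) = 1
So the dimensions are [M L⁻¹ T² Θ⁻² N].

M: 1, L: -1, T: 2, Θ: -2, N: 1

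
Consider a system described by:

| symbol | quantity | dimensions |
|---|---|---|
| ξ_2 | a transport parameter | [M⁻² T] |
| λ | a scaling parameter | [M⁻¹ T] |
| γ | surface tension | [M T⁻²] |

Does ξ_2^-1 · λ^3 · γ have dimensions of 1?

Sum the exponent of each base dimension across the product:
  M: −[ξ_2]_M + 3·[λ]_M + [γ]_M = −(-2) + 3·(-1) + (1) = 0
  L: −[ξ_2]_L + 3·[λ]_L + [γ]_L = −(0) + 3·(0) + (0) = 0
  T: −[ξ_2]_T + 3·[λ]_T + [γ]_T = −(1) + 3·(1) + (-2) = 0
All base exponents vanish — dimensionless.

yes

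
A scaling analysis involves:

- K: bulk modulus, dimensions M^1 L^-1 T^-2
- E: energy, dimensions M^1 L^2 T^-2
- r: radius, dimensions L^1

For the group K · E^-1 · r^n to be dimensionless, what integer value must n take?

3

Balance the L exponent: (1)·n from r, plus (-1) − (2) = -3 from the rest, must sum to zero.
n − 3 = 0, so n = 3.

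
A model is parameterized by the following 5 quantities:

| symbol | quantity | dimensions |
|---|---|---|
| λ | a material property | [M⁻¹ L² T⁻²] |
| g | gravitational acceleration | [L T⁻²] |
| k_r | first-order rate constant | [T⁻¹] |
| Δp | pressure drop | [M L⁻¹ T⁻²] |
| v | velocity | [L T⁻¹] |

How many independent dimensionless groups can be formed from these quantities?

2

There are 5 variables and 3 base dimensions (M, L, T).
The dimension matrix has rank 3.
Independent dimensionless groups: 5 − 3 = 2.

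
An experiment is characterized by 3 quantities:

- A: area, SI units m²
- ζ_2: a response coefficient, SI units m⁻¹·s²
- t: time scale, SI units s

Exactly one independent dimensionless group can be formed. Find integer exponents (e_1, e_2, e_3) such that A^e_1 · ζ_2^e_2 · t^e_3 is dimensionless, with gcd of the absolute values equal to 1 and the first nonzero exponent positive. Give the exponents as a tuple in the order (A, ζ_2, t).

L: e_1·(2) + e_2·(-1) + e_3·(0) = 0
T: e_1·(0) + e_2·(2) + e_3·(1) = 0
Solving this homogeneous linear system for the smallest-integer solution (first nonzero entry positive) gives (1, 2, -4).

(1, 2, -4)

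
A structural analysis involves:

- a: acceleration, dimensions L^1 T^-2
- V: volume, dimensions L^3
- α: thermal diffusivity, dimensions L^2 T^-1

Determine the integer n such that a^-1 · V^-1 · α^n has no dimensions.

2

Balance the L exponent: (2)·n from α, plus −(1) − (3) = -4 from the rest, must sum to zero.
2n − 4 = 0, so n = 2.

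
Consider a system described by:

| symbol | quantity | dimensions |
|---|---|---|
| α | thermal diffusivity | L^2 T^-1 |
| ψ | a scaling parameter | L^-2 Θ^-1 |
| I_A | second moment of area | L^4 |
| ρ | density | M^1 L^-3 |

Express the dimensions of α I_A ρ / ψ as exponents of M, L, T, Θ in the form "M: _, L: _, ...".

M: 1, L: 5, T: -1, Θ: 1

Collect each base-dimension exponent across the product:
  M: (0) − (0) + (0) + (1) = 1
  L: (2) − (-2) + (4) + (-3) = 5
  T: (-1) − (0) + (0) + (0) = -1
  Θ: (0) − (-1) + (0) + (0) = 1
So the dimensions are [M L⁵ T⁻¹ Θ].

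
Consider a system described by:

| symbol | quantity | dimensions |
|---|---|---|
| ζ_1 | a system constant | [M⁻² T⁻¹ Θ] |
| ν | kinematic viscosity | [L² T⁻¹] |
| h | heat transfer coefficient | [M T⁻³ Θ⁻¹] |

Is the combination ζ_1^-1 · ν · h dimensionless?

Sum the exponent of each base dimension across the product:
  M: −[ζ_1]_M + [ν]_M + [h]_M = −(-2) + (0) + (1) = 3
  L: −[ζ_1]_L + [ν]_L + [h]_L = −(0) + (2) + (0) = 2
  T: −[ζ_1]_T + [ν]_T + [h]_T = −(-1) + (-1) + (-3) = -3
  Θ: −[ζ_1]_Θ + [ν]_Θ + [h]_Θ = −(1) + (0) + (-1) = -2
Net dimensions [M³ L² T⁻³ Θ⁻²] ≠ [1] — not dimensionless.

no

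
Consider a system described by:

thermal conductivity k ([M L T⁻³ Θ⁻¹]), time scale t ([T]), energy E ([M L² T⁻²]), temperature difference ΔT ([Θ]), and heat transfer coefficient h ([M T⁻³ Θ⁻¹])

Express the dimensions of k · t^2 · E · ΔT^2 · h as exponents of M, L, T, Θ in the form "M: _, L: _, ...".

Collect each base-dimension exponent across the product:
  M: (1) + 2·(0) + (1) + 2·(0) + (1) = 3
  L: (1) + 2·(0) + (2) + 2·(0) + (0) = 3
  T: (-3) + 2·(1) + (-2) + 2·(0) + (-3) = -6
  Θ: (-1) + 2·(0) + (0) + 2·(1) + (-1) = 0
So the dimensions are [M³ L³ T⁻⁶].

M: 3, L: 3, T: -6, Θ: 0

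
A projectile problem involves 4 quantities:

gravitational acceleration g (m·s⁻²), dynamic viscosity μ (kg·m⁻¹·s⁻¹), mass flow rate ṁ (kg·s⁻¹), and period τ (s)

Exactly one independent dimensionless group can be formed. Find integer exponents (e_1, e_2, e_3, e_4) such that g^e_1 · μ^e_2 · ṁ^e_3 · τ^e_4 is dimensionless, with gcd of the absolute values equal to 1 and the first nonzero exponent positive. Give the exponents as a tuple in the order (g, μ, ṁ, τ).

M: e_1·(0) + e_2·(1) + e_3·(1) + e_4·(0) = 0
L: e_1·(1) + e_2·(-1) + e_3·(0) + e_4·(0) = 0
T: e_1·(-2) + e_2·(-1) + e_3·(-1) + e_4·(1) = 0
Solving this homogeneous linear system for the smallest-integer solution (first nonzero entry positive) gives (1, 1, -1, 2).

(1, 1, -1, 2)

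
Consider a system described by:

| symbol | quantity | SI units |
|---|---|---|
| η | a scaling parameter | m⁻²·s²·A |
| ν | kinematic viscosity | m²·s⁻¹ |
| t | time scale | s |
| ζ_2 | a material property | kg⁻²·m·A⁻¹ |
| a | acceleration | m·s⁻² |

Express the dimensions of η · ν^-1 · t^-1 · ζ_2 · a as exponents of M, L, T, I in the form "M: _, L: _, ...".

M: -2, L: -2, T: 0, I: 0

Collect each base-dimension exponent across the product:
  M: (0) − (0) − (0) + (-2) + (0) = -2
  L: (-2) − (2) − (0) + (1) + (1) = -2
  T: (2) − (-1) − (1) + (0) + (-2) = 0
  I: (1) − (0) − (0) + (-1) + (0) = 0
So the dimensions are [M⁻² L⁻²].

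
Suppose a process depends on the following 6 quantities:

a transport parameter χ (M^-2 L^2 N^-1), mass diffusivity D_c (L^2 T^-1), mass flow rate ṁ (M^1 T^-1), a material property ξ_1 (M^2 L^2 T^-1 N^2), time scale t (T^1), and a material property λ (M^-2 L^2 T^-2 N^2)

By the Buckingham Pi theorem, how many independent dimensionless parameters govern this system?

There are 6 variables and 4 base dimensions (M, L, T, N).
The dimension matrix has rank 4.
Independent dimensionless groups: 6 − 4 = 2.

2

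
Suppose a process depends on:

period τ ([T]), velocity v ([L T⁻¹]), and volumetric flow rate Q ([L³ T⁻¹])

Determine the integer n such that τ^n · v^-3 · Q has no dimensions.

Balance the T exponent: (1)·n from τ, plus −3·(-1) + (-1) = 2 from the rest, must sum to zero.
n + 2 = 0, so n = -2.

-2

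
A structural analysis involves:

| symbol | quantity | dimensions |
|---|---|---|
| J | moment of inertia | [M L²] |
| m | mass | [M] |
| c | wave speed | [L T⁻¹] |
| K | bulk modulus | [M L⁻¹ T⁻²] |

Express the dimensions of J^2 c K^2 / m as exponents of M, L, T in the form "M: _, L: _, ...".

M: 3, L: 3, T: -5

Collect each base-dimension exponent across the product:
  M: 2·(1) − (1) + (0) + 2·(1) = 3
  L: 2·(2) − (0) + (1) + 2·(-1) = 3
  T: 2·(0) − (0) + (-1) + 2·(-2) = -5
So the dimensions are [M³ L³ T⁻⁵].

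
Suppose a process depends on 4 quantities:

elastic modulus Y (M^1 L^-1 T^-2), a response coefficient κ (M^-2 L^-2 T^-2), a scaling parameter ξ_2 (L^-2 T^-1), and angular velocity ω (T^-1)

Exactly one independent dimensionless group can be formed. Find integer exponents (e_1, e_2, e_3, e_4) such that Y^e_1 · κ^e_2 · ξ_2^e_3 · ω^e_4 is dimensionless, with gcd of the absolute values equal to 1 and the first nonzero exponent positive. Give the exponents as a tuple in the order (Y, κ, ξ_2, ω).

(2, 1, -2, -4)

M: e_1·(1) + e_2·(-2) + e_3·(0) + e_4·(0) = 0
L: e_1·(-1) + e_2·(-2) + e_3·(-2) + e_4·(0) = 0
T: e_1·(-2) + e_2·(-2) + e_3·(-1) + e_4·(-1) = 0
Solving this homogeneous linear system for the smallest-integer solution (first nonzero entry positive) gives (2, 1, -2, -4).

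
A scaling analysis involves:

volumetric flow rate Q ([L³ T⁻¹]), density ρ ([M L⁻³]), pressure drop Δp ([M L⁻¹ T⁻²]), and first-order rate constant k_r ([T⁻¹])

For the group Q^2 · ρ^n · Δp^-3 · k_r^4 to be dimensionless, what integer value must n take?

3

Balance the M exponent: (1)·n from ρ, plus 2·(0) − 3·(1) + 4·(0) = -3 from the rest, must sum to zero.
n − 3 = 0, so n = 3.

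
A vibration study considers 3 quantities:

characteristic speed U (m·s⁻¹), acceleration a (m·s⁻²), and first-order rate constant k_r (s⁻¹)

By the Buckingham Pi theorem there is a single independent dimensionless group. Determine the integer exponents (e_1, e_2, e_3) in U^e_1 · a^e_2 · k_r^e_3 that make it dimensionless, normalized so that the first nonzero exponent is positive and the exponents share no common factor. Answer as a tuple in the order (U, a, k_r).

L: e_1·(1) + e_2·(1) + e_3·(0) = 0
T: e_1·(-1) + e_2·(-2) + e_3·(-1) = 0
Solving this homogeneous linear system for the smallest-integer solution (first nonzero entry positive) gives (1, -1, 1).

(1, -1, 1)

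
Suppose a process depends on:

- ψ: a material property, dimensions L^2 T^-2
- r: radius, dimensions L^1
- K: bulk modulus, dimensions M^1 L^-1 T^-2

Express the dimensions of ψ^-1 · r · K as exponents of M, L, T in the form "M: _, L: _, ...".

Collect each base-dimension exponent across the product:
  M: −(0) + (0) + (1) = 1
  L: −(2) + (1) + (-1) = -2
  T: −(-2) + (0) + (-2) = 0
So the dimensions are [M L⁻²].

M: 1, L: -2, T: 0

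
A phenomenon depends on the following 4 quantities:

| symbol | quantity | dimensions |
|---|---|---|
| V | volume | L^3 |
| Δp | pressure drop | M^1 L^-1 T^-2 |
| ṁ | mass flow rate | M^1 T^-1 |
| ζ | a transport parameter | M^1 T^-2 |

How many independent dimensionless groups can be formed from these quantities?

There are 4 variables and 3 base dimensions (M, L, T).
The dimension matrix has rank 3.
Independent dimensionless groups: 4 − 3 = 1.

1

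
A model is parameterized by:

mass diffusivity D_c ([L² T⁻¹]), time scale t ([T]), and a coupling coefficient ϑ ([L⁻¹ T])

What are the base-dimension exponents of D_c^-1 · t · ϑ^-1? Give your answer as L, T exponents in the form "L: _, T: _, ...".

Collect each base-dimension exponent across the product:
  L: −(2) + (0) − (-1) = -1
  T: −(-1) + (1) − (1) = 1
So the dimensions are [L⁻¹ T].

L: -1, T: 1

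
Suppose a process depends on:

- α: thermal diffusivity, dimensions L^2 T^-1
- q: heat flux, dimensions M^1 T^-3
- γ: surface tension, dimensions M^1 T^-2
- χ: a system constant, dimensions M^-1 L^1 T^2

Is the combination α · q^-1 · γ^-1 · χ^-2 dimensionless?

yes

Sum the exponent of each base dimension across the product:
  M: [α]_M − [q]_M − [γ]_M − 2·[χ]_M = (0) − (1) − (1) − 2·(-1) = 0
  L: [α]_L − [q]_L − [γ]_L − 2·[χ]_L = (2) − (0) − (0) − 2·(1) = 0
  T: [α]_T − [q]_T − [γ]_T − 2·[χ]_T = (-1) − (-3) − (-2) − 2·(2) = 0
  Θ: [α]_Θ − [q]_Θ − [γ]_Θ − 2·[χ]_Θ = (0) − (0) − (0) − 2·(0) = 0
All base exponents vanish — dimensionless.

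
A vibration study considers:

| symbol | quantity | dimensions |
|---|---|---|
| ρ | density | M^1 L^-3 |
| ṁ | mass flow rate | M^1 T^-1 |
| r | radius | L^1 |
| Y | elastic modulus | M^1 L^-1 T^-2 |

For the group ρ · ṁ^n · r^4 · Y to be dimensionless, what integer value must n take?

Balance the M exponent: (1)·n from ṁ, plus (1) + 4·(0) + (1) = 2 from the rest, must sum to zero.
n + 2 = 0, so n = -2.

-2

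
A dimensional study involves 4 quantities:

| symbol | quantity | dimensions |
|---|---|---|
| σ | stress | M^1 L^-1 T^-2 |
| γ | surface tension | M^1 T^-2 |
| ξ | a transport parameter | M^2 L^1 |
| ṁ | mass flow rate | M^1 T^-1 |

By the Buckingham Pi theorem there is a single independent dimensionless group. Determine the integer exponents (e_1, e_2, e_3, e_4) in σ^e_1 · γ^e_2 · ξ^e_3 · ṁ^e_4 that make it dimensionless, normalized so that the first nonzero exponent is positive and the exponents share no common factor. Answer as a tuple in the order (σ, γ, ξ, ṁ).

M: e_1·(1) + e_2·(1) + e_3·(2) + e_4·(1) = 0
L: e_1·(-1) + e_2·(0) + e_3·(1) + e_4·(0) = 0
T: e_1·(-2) + e_2·(-2) + e_3·(0) + e_4·(-1) = 0
Solving this homogeneous linear system for the smallest-integer solution (first nonzero entry positive) gives (1, 1, 1, -4).

(1, 1, 1, -4)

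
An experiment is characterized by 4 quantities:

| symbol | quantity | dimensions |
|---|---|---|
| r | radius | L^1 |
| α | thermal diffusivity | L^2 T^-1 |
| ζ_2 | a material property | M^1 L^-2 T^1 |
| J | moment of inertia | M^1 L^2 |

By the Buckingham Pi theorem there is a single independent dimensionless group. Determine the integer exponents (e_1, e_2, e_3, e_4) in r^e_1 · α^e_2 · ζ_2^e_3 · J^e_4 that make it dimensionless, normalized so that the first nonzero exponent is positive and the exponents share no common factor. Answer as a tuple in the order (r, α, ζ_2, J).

M: e_1·(0) + e_2·(0) + e_3·(1) + e_4·(1) = 0
L: e_1·(1) + e_2·(2) + e_3·(-2) + e_4·(2) = 0
T: e_1·(0) + e_2·(-1) + e_3·(1) + e_4·(0) = 0
Solving this homogeneous linear system for the smallest-integer solution (first nonzero entry positive) gives (2, 1, 1, -1).

(2, 1, 1, -1)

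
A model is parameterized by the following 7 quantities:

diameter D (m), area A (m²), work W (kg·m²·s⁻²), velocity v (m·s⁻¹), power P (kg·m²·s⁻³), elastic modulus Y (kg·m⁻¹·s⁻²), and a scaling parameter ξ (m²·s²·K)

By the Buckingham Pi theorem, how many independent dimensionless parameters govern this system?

3

There are 7 variables and 4 base dimensions (M, L, T, Θ).
The dimension matrix has rank 4.
Independent dimensionless groups: 7 − 4 = 3.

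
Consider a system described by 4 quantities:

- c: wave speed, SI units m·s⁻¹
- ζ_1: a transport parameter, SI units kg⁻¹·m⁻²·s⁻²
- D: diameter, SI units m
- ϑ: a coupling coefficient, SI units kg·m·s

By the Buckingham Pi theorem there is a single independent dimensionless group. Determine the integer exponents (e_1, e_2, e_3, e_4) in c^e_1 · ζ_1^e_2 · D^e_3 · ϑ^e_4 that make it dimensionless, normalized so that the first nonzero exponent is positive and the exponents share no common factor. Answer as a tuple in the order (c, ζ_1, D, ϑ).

M: e_1·(0) + e_2·(-1) + e_3·(0) + e_4·(1) = 0
L: e_1·(1) + e_2·(-2) + e_3·(1) + e_4·(1) = 0
T: e_1·(-1) + e_2·(-2) + e_3·(0) + e_4·(1) = 0
Solving this homogeneous linear system for the smallest-integer solution (first nonzero entry positive) gives (1, -1, -2, -1).

(1, -1, -2, -1)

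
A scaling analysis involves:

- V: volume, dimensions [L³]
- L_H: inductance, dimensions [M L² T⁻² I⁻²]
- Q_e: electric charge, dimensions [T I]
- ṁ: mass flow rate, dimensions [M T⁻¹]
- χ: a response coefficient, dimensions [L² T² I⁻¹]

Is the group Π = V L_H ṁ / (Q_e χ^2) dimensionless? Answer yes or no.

no

Sum the exponent of each base dimension across the product:
  M: [V]_M + [L_H]_M − [Q_e]_M + [ṁ]_M − 2·[χ]_M = (0) + (1) − (0) + (1) − 2·(0) = 2
  L: [V]_L + [L_H]_L − [Q_e]_L + [ṁ]_L − 2·[χ]_L = (3) + (2) − (0) + (0) − 2·(2) = 1
  T: [V]_T + [L_H]_T − [Q_e]_T + [ṁ]_T − 2·[χ]_T = (0) + (-2) − (1) + (-1) − 2·(2) = -8
  I: [V]_I + [L_H]_I − [Q_e]_I + [ṁ]_I − 2·[χ]_I = (0) + (-2) − (1) + (0) − 2·(-1) = -1
Net dimensions [M² L T⁻⁸ I⁻¹] ≠ [1] — not dimensionless.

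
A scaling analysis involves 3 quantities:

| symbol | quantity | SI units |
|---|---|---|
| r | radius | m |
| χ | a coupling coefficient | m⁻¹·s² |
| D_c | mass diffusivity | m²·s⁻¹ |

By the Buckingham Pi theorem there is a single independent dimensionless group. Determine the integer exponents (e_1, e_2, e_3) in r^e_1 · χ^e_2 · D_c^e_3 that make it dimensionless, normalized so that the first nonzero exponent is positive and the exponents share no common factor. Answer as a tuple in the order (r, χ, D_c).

L: e_1·(1) + e_2·(-1) + e_3·(2) = 0
T: e_1·(0) + e_2·(2) + e_3·(-1) = 0
Solving this homogeneous linear system for the smallest-integer solution (first nonzero entry positive) gives (3, -1, -2).

(3, -1, -2)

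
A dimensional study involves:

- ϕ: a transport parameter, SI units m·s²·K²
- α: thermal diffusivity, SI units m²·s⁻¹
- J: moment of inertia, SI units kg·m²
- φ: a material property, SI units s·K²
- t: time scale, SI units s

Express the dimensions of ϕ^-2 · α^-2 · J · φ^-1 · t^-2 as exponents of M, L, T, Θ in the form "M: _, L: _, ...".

M: 1, L: -4, T: -5, Θ: -6

Collect each base-dimension exponent across the product:
  M: −2·(0) − 2·(0) + (1) − (0) − 2·(0) = 1
  L: −2·(1) − 2·(2) + (2) − (0) − 2·(0) = -4
  T: −2·(2) − 2·(-1) + (0) − (1) − 2·(1) = -5
  Θ: −2·(2) − 2·(0) + (0) − (2) − 2·(0) = -6
So the dimensions are [M L⁻⁴ T⁻⁵ Θ⁻⁶].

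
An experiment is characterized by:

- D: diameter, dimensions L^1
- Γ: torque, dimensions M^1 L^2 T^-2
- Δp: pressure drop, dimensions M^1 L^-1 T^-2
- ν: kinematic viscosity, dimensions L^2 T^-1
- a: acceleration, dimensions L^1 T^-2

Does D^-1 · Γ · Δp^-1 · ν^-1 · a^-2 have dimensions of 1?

Sum the exponent of each base dimension across the product:
  M: −[D]_M + [Γ]_M − [Δp]_M − [ν]_M − 2·[a]_M = −(0) + (1) − (1) − (0) − 2·(0) = 0
  L: −[D]_L + [Γ]_L − [Δp]_L − [ν]_L − 2·[a]_L = −(1) + (2) − (-1) − (2) − 2·(1) = -2
  T: −[D]_T + [Γ]_T − [Δp]_T − [ν]_T − 2·[a]_T = −(0) + (-2) − (-2) − (-1) − 2·(-2) = 5
Net dimensions [L⁻² T⁵] ≠ [1] — not dimensionless.

no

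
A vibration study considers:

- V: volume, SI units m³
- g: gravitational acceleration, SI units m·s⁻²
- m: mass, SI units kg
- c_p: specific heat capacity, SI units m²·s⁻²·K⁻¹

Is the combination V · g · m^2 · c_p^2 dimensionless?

Sum the exponent of each base dimension across the product:
  M: [V]_M + [g]_M + 2·[m]_M + 2·[c_p]_M = (0) + (0) + 2·(1) + 2·(0) = 2
  L: [V]_L + [g]_L + 2·[m]_L + 2·[c_p]_L = (3) + (1) + 2·(0) + 2·(2) = 8
  T: [V]_T + [g]_T + 2·[m]_T + 2·[c_p]_T = (0) + (-2) + 2·(0) + 2·(-2) = -6
  Θ: [V]_Θ + [g]_Θ + 2·[m]_Θ + 2·[c_p]_Θ = (0) + (0) + 2·(0) + 2·(-1) = -2
Net dimensions [M² L⁸ T⁻⁶ Θ⁻²] ≠ [1] — not dimensionless.

no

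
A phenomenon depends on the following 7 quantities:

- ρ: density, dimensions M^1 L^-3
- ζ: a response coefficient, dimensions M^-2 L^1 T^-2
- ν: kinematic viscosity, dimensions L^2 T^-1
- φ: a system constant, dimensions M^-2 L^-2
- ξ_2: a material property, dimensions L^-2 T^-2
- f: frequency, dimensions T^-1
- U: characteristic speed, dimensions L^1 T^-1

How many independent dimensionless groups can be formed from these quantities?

4

There are 7 variables and 3 base dimensions (M, L, T).
The dimension matrix has rank 3.
Independent dimensionless groups: 7 − 3 = 4.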